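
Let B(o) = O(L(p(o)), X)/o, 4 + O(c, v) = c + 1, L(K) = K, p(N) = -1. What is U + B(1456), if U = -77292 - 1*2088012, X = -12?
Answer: -788170657/364 ≈ -2.1653e+6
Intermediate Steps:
O(c, v) = -3 + c (O(c, v) = -4 + (c + 1) = -4 + (1 + c) = -3 + c)
U = -2165304 (U = -77292 - 2088012 = -2165304)
B(o) = -4/o (B(o) = (-3 - 1)/o = -4/o)
U + B(1456) = -2165304 - 4/1456 = -2165304 - 4*1/1456 = -2165304 - 1/364 = -788170657/364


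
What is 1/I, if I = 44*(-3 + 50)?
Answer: 1/2068 ≈ 0.00048356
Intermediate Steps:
I = 2068 (I = 44*47 = 2068)
1/I = 1/2068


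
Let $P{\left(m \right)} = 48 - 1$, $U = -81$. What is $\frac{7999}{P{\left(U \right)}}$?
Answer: $\frac{7999}{47} \approx 170.19$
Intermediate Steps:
$P{\left(m \right)} = 47$
$\frac{7999}{P{\left(U \right)}} = \frac{7999}{47}$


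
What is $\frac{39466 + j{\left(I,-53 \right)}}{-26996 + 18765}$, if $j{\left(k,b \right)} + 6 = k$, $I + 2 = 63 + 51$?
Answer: $- \frac{39572}{8231} \approx -4.8077$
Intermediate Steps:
$I = 112$ ($I = -2 + \left(63 + 51\right) = -2 + 114 = 112$)
$j{\left(k,b \right)} = -6 + k$
$\frac{39466 + j{\left(I,-53 \right)}}{-26996 + 18765} = \frac{39466 + \left(-6 + 112\right)}{-26996 + 18765} = \frac{39466 + 106}{-8231} = 39572 \left(- \frac{1}{8231}\right) = - \frac{39572}{8231}$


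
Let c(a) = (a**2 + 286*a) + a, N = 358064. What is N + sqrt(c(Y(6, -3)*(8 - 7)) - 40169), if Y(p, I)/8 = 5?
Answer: 358064 + I*sqrt(27089) ≈ 3.5806e+5 + 164.59*I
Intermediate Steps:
Y(p, I) = 40 (Y(p, I) = 8*5 = 40)
c(a) = a**2 + 287*a
N + sqrt(c(Y(6, -3)*(8 - 7)) - 40169) = 358064 + sqrt((40*(8 - 7))*(287 + 40*(8 - 7)) - 40169) = 358064 + sqrt((40*1)*(287 + 40*1) - 40169) = 358064 + sqrt(40*(287 + 40) - 40169) = 358064 + sqrt(40*327 - 40169) = 358064 + sqrt(13080 - 40169) = 358064 + sqrt(-27089) = 358064 + I*sqrt(27089)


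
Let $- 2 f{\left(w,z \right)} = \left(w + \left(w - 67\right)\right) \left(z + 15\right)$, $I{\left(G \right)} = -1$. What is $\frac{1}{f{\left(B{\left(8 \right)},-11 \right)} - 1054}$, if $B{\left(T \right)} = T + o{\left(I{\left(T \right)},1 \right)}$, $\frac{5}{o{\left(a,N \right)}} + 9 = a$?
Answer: $- \frac{1}{950} \approx -0.0010526$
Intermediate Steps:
$o{\left(a,N \right)} = \frac{5}{-9 + a}$
$B{\left(T \right)} = - \frac{1}{2} + T$ ($B{\left(T \right)} = T + \frac{5}{-9 - 1} = T + \frac{5}{-10} = T + 5 \left(- \frac{1}{10}\right) = T - \frac{1}{2} = - \frac{1}{2} + T$)
$f{\left(w,z \right)} = - \frac{\left(-67 + 2 w\right) \left(15 + z\right)}{2}$ ($f{\left(w,z \right)} = - \frac{\left(w + \left(w - 67\right)\right) \left(z + 15\right)}{2} = - \frac{\left(w + \left(-67 + w\right)\right) \left(15 + z\right)}{2} = - \frac{\left(-67 + 2 w\right) \left(15 + z\right)}{2}$)
$\frac{1}{f{\left(B{\left(8 \right)},-11 \right)} - 1054} = \frac{1}{\left(\frac{1005}{2} - 15 \left(- \frac{1}{2} + 8\right) + \frac{67}{2} \left(-11\right) - \left(- \frac{1}{2} + 8\right) \left(-11\right)\right) - 1054} = \frac{1}{\left(\frac{1005}{2} - \frac{225}{2} - \frac{737}{2} - \frac{15}{2} \left(-11\right)\right) - 1054} = \frac{1}{\left(\frac{1005}{2} - \frac{225}{2} - \frac{737}{2} + \frac{165}{2}\right) - 1054} = \frac{1}{104 - 1054} = \frac{1}{-950} = - \frac{1}{950}$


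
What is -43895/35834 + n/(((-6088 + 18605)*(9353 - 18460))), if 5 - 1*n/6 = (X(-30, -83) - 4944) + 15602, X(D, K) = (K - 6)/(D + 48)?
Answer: -15004210403905/12254402277138 ≈ -1.2244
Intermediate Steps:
X(D, K) = (-6 + K)/(48 + D)
n = -191665/3 (n = 30 - 6*(((-6 - 83)/(48 - 30) - 4944) + 15602) = 30 - 6*((-89/18 - 4944) + 15602) = 30 - 6*(-89081/18 + 15602) = 30 - 6*191755/18 = 30 - 191755/3 = -191665/3 ≈ -63888.)
-43895/35834 + n/(((-6088 + 18605)*(9353 - 18460))) = -43895/35834 - 191665*1/((-6088 + 18605)*(9353 - 18460))/3 = -43895*1/35834 - 191665/(3*(12517*(-9107))) = -43895/35834 - 191665/3/(-113992319) = -43895/35834 - 191665/3*(-1/113992319) = -43895/35834 + 191665/341976957 = -15004210403905/12254402277138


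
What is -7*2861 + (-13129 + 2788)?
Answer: -30368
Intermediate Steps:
-7*2861 + (-13129 + 2788) = -20027 - 10341 = -30368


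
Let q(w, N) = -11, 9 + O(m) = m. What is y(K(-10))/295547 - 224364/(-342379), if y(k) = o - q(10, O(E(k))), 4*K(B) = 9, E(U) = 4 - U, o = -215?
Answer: 66240261792/101189086313 ≈ 0.65462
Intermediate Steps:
O(m) = -9 + m
K(B) = 9/4 (K(B) = (¼)*9 = 9/4)
y(k) = -204 (y(k) = -215 - 1*(-11) = -215 + 11 = -204)
y(K(-10))/295547 - 224364/(-342379) = -204/295547 - 224364/(-342379) = -204*1/295547 - 224364*(-1/342379) = -204/295547 + 224364/342379 = 66240261792/101189086313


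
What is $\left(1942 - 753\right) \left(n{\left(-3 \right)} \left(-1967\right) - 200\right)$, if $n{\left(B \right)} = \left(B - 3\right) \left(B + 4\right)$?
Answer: $13794778$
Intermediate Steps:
$n{\left(B \right)} = \left(-3 + B\right) \left(4 + B\right)$
$\left(1942 - 753\right) \left(n{\left(-3 \right)} \left(-1967\right) - 200\right) = \left(1942 - 753\right) \left(\left(-12 - 3 + \left(-3\right)^{2}\right) \left(-1967\right) - 200\right) = 1189 \left(\left(-12 - 3 + 9\right) \left(-1967\right) - 200\right) = 1189 \left(\left(-6\right) \left(-1967\right) - 200\right) = 1189 \left(11802 - 200\right) = 1189 \cdot 11602 = 13794778$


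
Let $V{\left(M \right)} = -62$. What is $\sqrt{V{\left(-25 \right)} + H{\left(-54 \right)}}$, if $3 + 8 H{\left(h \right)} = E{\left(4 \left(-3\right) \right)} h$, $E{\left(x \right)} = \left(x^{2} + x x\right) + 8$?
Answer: $\frac{i \sqrt{32966}}{4} \approx 45.391 i$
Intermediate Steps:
$E{\left(x \right)} = 8 + 2 x^{2}$ ($E{\left(x \right)} = \left(x^{2} + x^{2}\right) + 8 = 2 x^{2} + 8 = 8 + 2 x^{2}$)
$H{\left(h \right)} = - \frac{3}{8} + 37 h$ ($H{\left(h \right)} = - \frac{3}{8} + \frac{\left(8 + 2 \left(4 \left(-3\right)\right)^{2}\right) h}{8} = - \frac{3}{8} + \frac{\left(8 + 2 \left(-12\right)^{2}\right) h}{8} = - \frac{3}{8} + \frac{\left(8 + 2 \cdot 144\right) h}{8} = - \frac{3}{8} + \frac{\left(8 + 288\right) h}{8} = - \frac{3}{8} + \frac{296 h}{8} = - \frac{3}{8} + 37 h$)
$\sqrt{V{\left(-25 \right)} + H{\left(-54 \right)}} = \sqrt{-62 + \left(- \frac{3}{8} + 37 \left(-54\right)\right)} = \sqrt{-62 - \frac{15987}{8}} = \sqrt{- \frac{16483}{8}} = \frac{i \sqrt{32966}}{4}$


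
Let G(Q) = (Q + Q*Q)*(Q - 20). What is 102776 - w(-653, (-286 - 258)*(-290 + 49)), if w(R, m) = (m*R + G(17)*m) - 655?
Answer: 206067815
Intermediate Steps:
G(Q) = (-20 + Q)*(Q + Q²) (G(Q) = (Q + Q²)*(-20 + Q) = (-20 + Q)*(Q + Q²))
w(R, m) = -655 - 918*m + R*m (w(R, m) = (m*R + (17*(-20 + 17² - 19*17))*m) - 655 = (R*m + (17*(-20 + 289 - 323))*m) - 655 = (R*m + (17*(-54))*m) - 655 = (R*m - 918*m) - 655 = (-918*m + R*m) - 655 = -655 - 918*m + R*m)
102776 - w(-653, (-286 - 258)*(-290 + 49)) = 102776 - (-655 - 918*(-286 - 258)*(-290 + 49) - 653*(-286 - 258)*(-290 + 49)) = 102776 - (-655 - (-499392)*(-241) - (-355232)*(-241)) = 102776 - (-655 - 918*131104 - 653*131104) = 102776 - (-655 - 120353472 - 85610912) = 102776 - 1*(-205965039) = 102776 + 205965039 = 206067815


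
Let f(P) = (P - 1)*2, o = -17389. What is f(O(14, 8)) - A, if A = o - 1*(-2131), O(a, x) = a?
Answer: 15284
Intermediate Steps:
A = -15258 (A = -17389 - 1*(-2131) = -17389 + 2131 = -15258)
f(P) = -2 + 2*P (f(P) = (-1 + P)*2 = -2 + 2*P)
f(O(14, 8)) - A = (-2 + 2*14) - 1*(-15258) = (-2 + 28) + 15258 = 26 + 15258 = 15284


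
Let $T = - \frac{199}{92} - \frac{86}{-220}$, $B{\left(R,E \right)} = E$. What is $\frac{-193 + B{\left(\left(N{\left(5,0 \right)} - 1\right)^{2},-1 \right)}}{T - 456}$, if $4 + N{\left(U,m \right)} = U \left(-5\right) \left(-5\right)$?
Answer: $\frac{981640}{2316327} \approx 0.42379$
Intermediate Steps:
$N{\left(U,m \right)} = -4 + 25 U$ ($N{\left(U,m \right)} = -4 + U \left(-5\right) \left(-5\right) = -4 + - 5 U \left(-5\right) = -4 + 25 U$)
$T = - \frac{8967}{5060}$ ($T = \left(-199\right) \frac{1}{92} - - \frac{43}{110} = - \frac{199}{92} + \frac{43}{110} = - \frac{8967}{5060} \approx -1.7721$)
$\frac{-193 + B{\left(\left(N{\left(5,0 \right)} - 1\right)^{2},-1 \right)}}{T - 456} = \frac{-193 - 1}{- \frac{8967}{5060} - 456} = - \frac{194}{- \frac{2316327}{5060}} = \left(-194\right) \left(- \frac{5060}{2316327}\right) = \frac{981640}{2316327}$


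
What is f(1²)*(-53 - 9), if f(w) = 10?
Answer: -620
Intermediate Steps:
f(1²)*(-53 - 9) = 10*(-53 - 9) = 10*(-62) = -620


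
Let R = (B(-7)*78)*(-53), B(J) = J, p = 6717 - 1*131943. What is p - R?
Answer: -154164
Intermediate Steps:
p = -125226 (p = 6717 - 131943 = -125226)
R = 28938 (R = -7*78*(-53) = -546*(-53) = 28938)
p - R = -125226 - 1*28938 = -125226 - 28938 = -154164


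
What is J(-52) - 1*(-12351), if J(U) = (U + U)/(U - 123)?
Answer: 2161529/175 ≈ 12352.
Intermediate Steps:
J(U) = 2*U/(-123 + U) (J(U) = (2*U)/(-123 + U) = 2*U/(-123 + U))
J(-52) - 1*(-12351) = 2*(-52)/(-123 - 52) - 1*(-12351) = 2*(-52)/(-175) + 12351 = 2*(-52)*(-1/175) + 12351 = 104/175 + 12351 = 2161529/175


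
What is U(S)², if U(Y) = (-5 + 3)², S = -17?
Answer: 16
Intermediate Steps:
U(Y) = 4 (U(Y) = (-2)² = 4)
U(S)² = 4² = 16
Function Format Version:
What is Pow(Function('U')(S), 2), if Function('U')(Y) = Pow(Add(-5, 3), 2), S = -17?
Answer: 16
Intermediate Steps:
Function('U')(Y) = 4 (Function('U')(Y) = Pow(-2, 2) = 4)
Pow(Function('U')(S), 2) = Pow(4, 2) = 16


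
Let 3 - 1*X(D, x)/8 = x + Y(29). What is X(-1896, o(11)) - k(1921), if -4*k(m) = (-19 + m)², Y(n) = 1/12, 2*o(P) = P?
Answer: 2713141/3 ≈ 9.0438e+5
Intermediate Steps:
o(P) = P/2
Y(n) = 1/12
k(m) = -(-19 + m)²/4
X(D, x) = 70/3 - 8*x (X(D, x) = 24 - 8*(x + 1/12) = 24 - 8*(1/12 + x) = 24 + (-⅔ - 8*x) = 70/3 - 8*x)
X(-1896, o(11)) - k(1921) = (70/3 - 4*11) - (-1)*(-19 + 1921)²/4 = (70/3 - 8*11/2) - (-1)*1902²/4 = (70/3 - 44) - (-1)*3617604/4 = -62/3 - 1*(-904401) = -62/3 + 904401 = 2713141/3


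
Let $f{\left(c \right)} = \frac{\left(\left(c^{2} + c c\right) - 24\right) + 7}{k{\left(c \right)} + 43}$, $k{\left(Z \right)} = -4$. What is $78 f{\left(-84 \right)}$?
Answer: $28190$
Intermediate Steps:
$f{\left(c \right)} = - \frac{17}{39} + \frac{2 c^{2}}{39}$ ($f{\left(c \right)} = \frac{\left(\left(c^{2} + c c\right) - 24\right) + 7}{-4 + 43} = \frac{\left(\left(c^{2} + c^{2}\right) - 24\right) + 7}{39} = \left(\left(2 c^{2} - 24\right) + 7\right) \frac{1}{39} = \left(\left(-24 + 2 c^{2}\right) + 7\right) \frac{1}{39} = \left(-17 + 2 c^{2}\right) \frac{1}{39} = - \frac{17}{39} + \frac{2 c^{2}}{39}$)
$78 f{\left(-84 \right)} = 78 \left(- \frac{17}{39} + \frac{2 \left(-84\right)^{2}}{39}\right) = 78 \left(- \frac{17}{39} + \frac{2}{39} \cdot 7056\right) = 78 \left(- \frac{17}{39} + \frac{4704}{13}\right) = 78 \cdot \frac{14095}{39} = 28190$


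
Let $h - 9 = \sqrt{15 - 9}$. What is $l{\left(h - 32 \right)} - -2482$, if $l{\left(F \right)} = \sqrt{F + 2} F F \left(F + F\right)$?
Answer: $2482 - 2 \sqrt{-21 + \sqrt{6}} \left(23 - \sqrt{6}\right)^{3} \approx 2482.0 - 74761.0 i$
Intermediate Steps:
$h = 9 + \sqrt{6}$ ($h = 9 + \sqrt{15 - 9} = 9 + \sqrt{6} \approx 11.449$)
$l{\left(F \right)} = 2 F^{3} \sqrt{2 + F}$ ($l{\left(F \right)} = \sqrt{2 + F} F F 2 F = F \sqrt{2 + F} F 2 F = F^{2} \sqrt{2 + F} 2 F = 2 F^{3} \sqrt{2 + F}$)
$l{\left(h - 32 \right)} - -2482 = 2 \left(\left(9 + \sqrt{6}\right) - 32\right)^{3} \sqrt{2 + \left(\left(9 + \sqrt{6}\right) - 32\right)} - -2482 = 2 \left(\left(9 + \sqrt{6}\right) - 32\right)^{3} \sqrt{2 - \left(23 - \sqrt{6}\right)} + 2482 = 2 \left(-23 + \sqrt{6}\right)^{3} \sqrt{2 - \left(23 - \sqrt{6}\right)} + 2482 = 2 \left(-23 + \sqrt{6}\right)^{3} \sqrt{-21 + \sqrt{6}} + 2482 = 2482 + 2 \left(-23 + \sqrt{6}\right)^{3} \sqrt{-21 + \sqrt{6}}$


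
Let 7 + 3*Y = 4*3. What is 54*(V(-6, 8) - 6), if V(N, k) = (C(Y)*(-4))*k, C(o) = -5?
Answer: 8316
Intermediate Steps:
Y = 5/3 (Y = -7/3 + (4*3)/3 = -7/3 + (1/3)*12 = -7/3 + 4 = 5/3 ≈ 1.6667)
V(N, k) = 20*k (V(N, k) = (-5*(-4))*k = 20*k)
54*(V(-6, 8) - 6) = 54*(20*8 - 6) = 54*(160 - 6) = 54*154 = 8316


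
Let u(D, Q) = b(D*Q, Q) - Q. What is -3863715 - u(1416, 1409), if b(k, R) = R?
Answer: -3863715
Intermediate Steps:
u(D, Q) = 0 (u(D, Q) = Q - Q = 0)
-3863715 - u(1416, 1409) = -3863715 - 1*0 = -3863715 + 0 = -3863715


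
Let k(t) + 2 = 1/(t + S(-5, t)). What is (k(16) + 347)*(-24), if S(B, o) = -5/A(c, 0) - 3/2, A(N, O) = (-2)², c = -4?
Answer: -438936/53 ≈ -8281.8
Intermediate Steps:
A(N, O) = 4
S(B, o) = -11/4 (S(B, o) = -5/4 - 3/2 = -11/4)
k(t) = -2 + 1/(-11/4 + t) (k(t) = -2 + 1/(t - 11/4) = -2 + 1/(-11/4 + t))
(k(16) + 347)*(-24) = (2*(-13 + 4*16)/(11 - 4*16) + 347)*(-24) = (2*(-13 + 64)/(11 - 64) + 347)*(-24) = (2*51/(-53) + 347)*(-24) = (2*(-1/53)*51 + 347)*(-24) = (-102/53 + 347)*(-24) = (18289/53)*(-24) = -438936/53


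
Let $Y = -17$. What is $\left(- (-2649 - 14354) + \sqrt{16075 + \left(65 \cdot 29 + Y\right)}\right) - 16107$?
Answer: $896 + \sqrt{17943} \approx 1030.0$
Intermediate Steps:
$\left(- (-2649 - 14354) + \sqrt{16075 + \left(65 \cdot 29 + Y\right)}\right) - 16107 = \left(- (-2649 - 14354) + \sqrt{16075 + \left(65 \cdot 29 - 17\right)}\right) - 16107 = \left(- (-2649 - 14354) + \sqrt{16075 + \left(1885 - 17\right)}\right) - 16107 = \left(\left(-1\right) \left(-17003\right) + \sqrt{16075 + 1868}\right) - 16107 = \left(17003 + \sqrt{17943}\right) - 16107 = 896 + \sqrt{17943}$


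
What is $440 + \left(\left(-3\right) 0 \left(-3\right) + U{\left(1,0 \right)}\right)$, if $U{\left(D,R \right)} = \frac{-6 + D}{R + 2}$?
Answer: $\frac{875}{2} \approx 437.5$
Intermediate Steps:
$U{\left(D,R \right)} = \frac{-6 + D}{2 + R}$
$440 + \left(\left(-3\right) 0 \left(-3\right) + U{\left(1,0 \right)}\right) = 440 + \left(\left(-3\right) 0 \left(-3\right) + \frac{-6 + 1}{2 + 0}\right) = 440 + \left(0 \left(-3\right) + \frac{1}{2} \left(-5\right)\right) = 440 + \left(0 + \frac{1}{2} \left(-5\right)\right) = 440 + \left(0 - \frac{5}{2}\right) = 440 - \frac{5}{2} = \frac{875}{2}$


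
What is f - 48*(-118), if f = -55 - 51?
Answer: 5558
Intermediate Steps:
f = -106
f - 48*(-118) = -106 - 48*(-118) = -106 + 5664 = 5558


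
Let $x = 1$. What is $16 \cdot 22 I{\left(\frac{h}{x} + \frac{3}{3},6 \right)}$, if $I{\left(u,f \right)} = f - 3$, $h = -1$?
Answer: $1056$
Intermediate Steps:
$I{\left(u,f \right)} = -3 + f$
$16 \cdot 22 I{\left(\frac{h}{x} + \frac{3}{3},6 \right)} = 16 \cdot 22 \left(-3 + 6\right) = 352 \cdot 3 = 1056$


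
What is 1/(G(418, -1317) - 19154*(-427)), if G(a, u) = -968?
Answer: 1/8177790 ≈ 1.2228e-7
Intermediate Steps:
1/(G(418, -1317) - 19154*(-427)) = 1/(-968 - 19154*(-427)) = 1/(-968 + 8178758) = 1/8177790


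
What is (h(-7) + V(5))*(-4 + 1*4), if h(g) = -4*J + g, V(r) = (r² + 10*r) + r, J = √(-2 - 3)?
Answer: 0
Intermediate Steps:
J = I*√5 (J = √(-5) = I*√5 ≈ 2.2361*I)
V(r) = r² + 11*r
h(g) = g - 4*I*√5 (h(g) = -4*I*√5 + g = g - 4*I*√5)
(h(-7) + V(5))*(-4 + 1*4) = ((-7 - 4*I*√5) + 5*(11 + 5))*(-4 + 1*4) = ((-7 - 4*I*√5) + 5*16)*(-4 + 4) = ((-7 - 4*I*√5) + 80)*0 = (73 - 4*I*√5)*0 = 0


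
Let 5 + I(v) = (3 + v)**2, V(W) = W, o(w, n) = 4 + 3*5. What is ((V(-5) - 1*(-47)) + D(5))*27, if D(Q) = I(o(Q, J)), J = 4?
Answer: 14067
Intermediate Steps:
o(w, n) = 19 (o(w, n) = 4 + 15 = 19)
I(v) = -5 + (3 + v)**2
D(Q) = 479 (D(Q) = -5 + (3 + 19)**2 = -5 + 22**2 = -5 + 484 = 479)
((V(-5) - 1*(-47)) + D(5))*27 = ((-5 - 1*(-47)) + 479)*27 = ((-5 + 47) + 479)*27 = (42 + 479)*27 = 521*27 = 14067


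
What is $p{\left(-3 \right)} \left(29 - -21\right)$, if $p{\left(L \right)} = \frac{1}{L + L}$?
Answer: $- \frac{25}{3} \approx -8.3333$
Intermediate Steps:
$p{\left(L \right)} = \frac{1}{2 L}$
$p{\left(-3 \right)} \left(29 - -21\right) = \frac{1}{2 \left(-3\right)} \left(29 - -21\right) = \frac{1}{2} \left(- \frac{1}{3}\right) \left(29 + 21\right) = \left(- \frac{1}{6}\right) 50 = - \frac{25}{3}$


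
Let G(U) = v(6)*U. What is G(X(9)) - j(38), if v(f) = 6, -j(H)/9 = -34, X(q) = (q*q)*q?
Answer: 4068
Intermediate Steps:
X(q) = q**3 (X(q) = q**2*q = q**3)
j(H) = 306 (j(H) = -9*(-34) = 306)
G(U) = 6*U
G(X(9)) - j(38) = 6*9**3 - 1*306 = 6*729 - 306 = 4374 - 306 = 4068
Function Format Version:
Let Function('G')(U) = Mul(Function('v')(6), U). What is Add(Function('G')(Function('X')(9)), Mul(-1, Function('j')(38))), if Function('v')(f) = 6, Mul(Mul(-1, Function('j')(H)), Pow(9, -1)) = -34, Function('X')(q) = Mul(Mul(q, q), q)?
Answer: 4068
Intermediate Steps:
Function('X')(q) = Pow(q, 3) (Function('X')(q) = Mul(Pow(q, 2), q) = Pow(q, 3))
Function('j')(H) = 306 (Function('j')(H) = Mul(-9, -34) = 306)
Function('G')(U) = Mul(6, U)
Add(Function('G')(Function('X')(9)), Mul(-1, Function('j')(38))) = Add(Mul(6, Pow(9, 3)), Mul(-1, 306)) = Add(Mul(6, 729), -306) = Add(4374, -306) = 4068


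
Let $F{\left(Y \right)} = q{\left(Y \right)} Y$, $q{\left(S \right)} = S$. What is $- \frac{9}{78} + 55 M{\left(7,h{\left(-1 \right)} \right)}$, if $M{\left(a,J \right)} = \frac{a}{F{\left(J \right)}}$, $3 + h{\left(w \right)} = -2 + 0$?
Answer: $\frac{1987}{130} \approx 15.285$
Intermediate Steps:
$h{\left(w \right)} = -5$ ($h{\left(w \right)} = -3 + \left(-2 + 0\right) = -3 - 2 = -5$)
$F{\left(Y \right)} = Y^{2}$ ($F{\left(Y \right)} = Y Y = Y^{2}$)
$M{\left(a,J \right)} = \frac{a}{J^{2}}$
$- \frac{9}{78} + 55 M{\left(7,h{\left(-1 \right)} \right)} = - \frac{9}{78} + 55 \cdot \frac{7}{25} = \left(-9\right) \frac{1}{78} + 55 \cdot 7 \cdot \frac{1}{25} = - \frac{3}{26} + 55 \cdot \frac{7}{25} = - \frac{3}{26} + \frac{77}{5} = \frac{1987}{130}$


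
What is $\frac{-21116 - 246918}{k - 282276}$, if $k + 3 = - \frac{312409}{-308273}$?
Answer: $\frac{879017503}{925730657} \approx 0.94954$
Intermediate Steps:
$k = - \frac{13030}{6559}$ ($k = -3 - \frac{312409}{-308273} = -3 - - \frac{6647}{6559} = -3 + \frac{6647}{6559} = - \frac{13030}{6559} \approx -1.9866$)
$\frac{-21116 - 246918}{k - 282276} = \frac{-21116 - 246918}{- \frac{13030}{6559} - 282276} = - \frac{268034}{- \frac{1851461314}{6559}} = \left(-268034\right) \left(- \frac{6559}{1851461314}\right) = \frac{879017503}{925730657}$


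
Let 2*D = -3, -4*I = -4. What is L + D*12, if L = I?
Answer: -17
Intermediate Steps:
I = 1 (I = -1/4*(-4) = 1)
D = -3/2 (D = (1/2)*(-3) = -3/2 ≈ -1.5000)
L = 1
L + D*12 = 1 - 3/2*12 = 1 - 18 = -17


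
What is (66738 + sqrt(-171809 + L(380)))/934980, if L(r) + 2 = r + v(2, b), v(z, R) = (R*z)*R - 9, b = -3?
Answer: 11123/155830 + I*sqrt(171422)/934980 ≈ 0.071379 + 0.00044282*I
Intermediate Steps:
v(z, R) = -9 + z*R**2 (v(z, R) = z*R**2 - 9 = -9 + z*R**2)
L(r) = 7 + r (L(r) = -2 + (r + (-9 + 2*(-3)**2)) = -2 + (r + (-9 + 2*9)) = -2 + (r + (-9 + 18)) = -2 + (r + 9) = -2 + (9 + r) = 7 + r)
(66738 + sqrt(-171809 + L(380)))/934980 = (66738 + sqrt(-171809 + (7 + 380)))/934980 = (66738 + sqrt(-171809 + 387))*(1/934980) = (66738 + sqrt(-171422))*(1/934980) = (66738 + I*sqrt(171422))*(1/934980) = 11123/155830 + I*sqrt(171422)/934980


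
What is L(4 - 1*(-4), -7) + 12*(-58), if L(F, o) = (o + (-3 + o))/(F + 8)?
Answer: -11153/16 ≈ -697.06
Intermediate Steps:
L(F, o) = (-3 + 2*o)/(8 + F)
L(4 - 1*(-4), -7) + 12*(-58) = (-3 + 2*(-7))/(8 + (4 - 1*(-4))) + 12*(-58) = (-3 - 14)/(8 + (4 + 4)) - 696 = -17/(8 + 8) - 696 = -17/16 - 696 = -11153/16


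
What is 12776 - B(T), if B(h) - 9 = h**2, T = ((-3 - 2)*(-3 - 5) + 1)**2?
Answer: -2812994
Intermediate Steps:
T = 1681 (T = (-5*(-8) + 1)**2 = (40 + 1)**2 = 41**2 = 1681)
B(h) = 9 + h**2
12776 - B(T) = 12776 - (9 + 1681**2) = 12776 - (9 + 2825761) = 12776 - 1*2825770 = 12776 - 2825770 = -2812994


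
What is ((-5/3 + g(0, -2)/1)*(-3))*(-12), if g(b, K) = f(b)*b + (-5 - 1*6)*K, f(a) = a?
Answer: 732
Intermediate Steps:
g(b, K) = b² - 11*K (g(b, K) = b*b + (-5 - 1*6)*K = b² + (-5 - 6)*K = b² - 11*K)
((-5/3 + g(0, -2)/1)*(-3))*(-12) = ((-5/3 + (0² - 11*(-2))/1)*(-3))*(-12) = ((-5*⅓ + (0 + 22)*1)*(-3))*(-12) = ((-5/3 + 22*1)*(-3))*(-12) = ((-5/3 + 22)*(-3))*(-12) = ((61/3)*(-3))*(-12) = -61*(-12) = 732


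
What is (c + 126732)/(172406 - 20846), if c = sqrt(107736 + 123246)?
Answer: 10561/12630 + sqrt(230982)/151560 ≈ 0.83935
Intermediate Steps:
c = sqrt(230982) ≈ 480.61
(c + 126732)/(172406 - 20846) = (sqrt(230982) + 126732)/(172406 - 20846) = (126732 + sqrt(230982))/151560 = (126732 + sqrt(230982))*(1/151560) = 10561/12630 + sqrt(230982)/151560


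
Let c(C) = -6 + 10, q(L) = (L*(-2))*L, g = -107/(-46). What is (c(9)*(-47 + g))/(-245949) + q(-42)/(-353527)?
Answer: 7136760542/666613692943 ≈ 0.010706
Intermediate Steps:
g = 107/46 (g = -107*(-1/46) = 107/46 ≈ 2.3261)
q(L) = -2*L² (q(L) = (-2*L)*L = -2*L²)
c(C) = 4
(c(9)*(-47 + g))/(-245949) + q(-42)/(-353527) = (4*(-47 + 107/46))/(-245949) - 2*(-42)²/(-353527) = (4*(-2055/46))*(-1/245949) - 2*1764*(-1/353527) = -4110/23*(-1/245949) - 3528*(-1/353527) = 1370/1885609 + 3528/353527 = 7136760542/666613692943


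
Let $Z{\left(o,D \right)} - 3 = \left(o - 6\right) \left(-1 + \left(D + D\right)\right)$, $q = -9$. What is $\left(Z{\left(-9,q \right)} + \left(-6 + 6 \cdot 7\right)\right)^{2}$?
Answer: $104976$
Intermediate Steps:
$Z{\left(o,D \right)} = 3 + \left(-1 + 2 D\right) \left(-6 + o\right)$ ($Z{\left(o,D \right)} = 3 + \left(o - 6\right) \left(-1 + \left(D + D\right)\right) = 3 + \left(-6 + o\right) \left(-1 + 2 D\right) = 3 + \left(-1 + 2 D\right) \left(-6 + o\right)$)
$\left(Z{\left(-9,q \right)} + \left(-6 + 6 \cdot 7\right)\right)^{2} = \left(\left(9 - -9 - -108 + 2 \left(-9\right) \left(-9\right)\right) + \left(-6 + 6 \cdot 7\right)\right)^{2} = \left(\left(9 + 9 + 108 + 162\right) + \left(-6 + 42\right)\right)^{2} = \left(288 + 36\right)^{2} = 324^{2} = 104976$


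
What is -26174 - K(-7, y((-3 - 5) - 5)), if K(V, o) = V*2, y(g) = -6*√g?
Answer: -26160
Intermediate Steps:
K(V, o) = 2*V
-26174 - K(-7, y((-3 - 5) - 5)) = -26174 - 2*(-7) = -26174 - 1*(-14) = -26174 + 14 = -26160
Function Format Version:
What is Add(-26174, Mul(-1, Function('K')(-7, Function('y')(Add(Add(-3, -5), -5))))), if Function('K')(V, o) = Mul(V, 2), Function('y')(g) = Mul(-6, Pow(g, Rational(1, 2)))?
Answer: -26160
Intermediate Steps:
Function('K')(V, o) = Mul(2, V)
Add(-26174, Mul(-1, Function('K')(-7, Function('y')(Add(Add(-3, -5), -5))))) = Add(-26174, Mul(-1, Mul(2, -7))) = Add(-26174, Mul(-1, -14)) = Add(-26174, 14) = -26160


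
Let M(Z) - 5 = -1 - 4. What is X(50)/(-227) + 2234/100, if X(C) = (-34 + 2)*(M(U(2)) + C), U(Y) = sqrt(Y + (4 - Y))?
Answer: 333559/11350 ≈ 29.388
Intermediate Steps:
U(Y) = 2 (U(Y) = sqrt(4) = 2)
M(Z) = 0 (M(Z) = 5 + (-1 - 4) = 5 - 5 = 0)
X(C) = -32*C (X(C) = (-34 + 2)*(0 + C) = -32*C)
X(50)/(-227) + 2234/100 = -32*50/(-227) + 2234/100 = -1600*(-1/227) + 2234*(1/100) = 1600/227 + 1117/50 = 333559/11350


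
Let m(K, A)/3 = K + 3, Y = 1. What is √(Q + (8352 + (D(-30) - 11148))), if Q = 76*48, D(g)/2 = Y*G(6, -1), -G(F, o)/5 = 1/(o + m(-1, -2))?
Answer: 5*√34 ≈ 29.155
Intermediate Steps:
m(K, A) = 9 + 3*K (m(K, A) = 3*(K + 3) = 3*(3 + K) = 9 + 3*K)
G(F, o) = -5/(6 + o) (G(F, o) = -5/(o + (9 + 3*(-1))) = -5/(o + (9 - 3)) = -5/(o + 6) = -5/(6 + o))
D(g) = -2 (D(g) = 2*(1*(-5/(6 - 1))) = 2*(1*(-5/5)) = 2*(1*(-5*⅕)) = 2*(1*(-1)) = 2*(-1) = -2)
Q = 3648
√(Q + (8352 + (D(-30) - 11148))) = √(3648 + (8352 + (-2 - 11148))) = √(3648 + (8352 - 11150)) = √(3648 - 2798) = √850 = 5*√34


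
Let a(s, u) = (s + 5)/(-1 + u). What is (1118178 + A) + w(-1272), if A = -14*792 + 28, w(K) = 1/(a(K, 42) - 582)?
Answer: 27820768181/25129 ≈ 1.1071e+6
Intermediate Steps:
a(s, u) = (5 + s)/(-1 + u)
w(K) = 1/(-23857/41 + K/41) (w(K) = 1/((5 + K)/(-1 + 42) - 582) = 1/((5 + K)/41 - 582) = 1/((5/41 + K/41) - 582) = 1/(-23857/41 + K/41))
A = -11060 (A = -11088 + 28 = -11060)
(1118178 + A) + w(-1272) = (1118178 - 11060) + 41/(-23857 - 1272) = 1107118 + 41/(-25129) = 1107118 + 41*(-1/25129) = 1107118 - 41/25129 = 27820768181/25129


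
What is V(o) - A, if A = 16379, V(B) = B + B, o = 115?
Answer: -16149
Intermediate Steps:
V(B) = 2*B
V(o) - A = 2*115 - 1*16379 = 230 - 16379 = -16149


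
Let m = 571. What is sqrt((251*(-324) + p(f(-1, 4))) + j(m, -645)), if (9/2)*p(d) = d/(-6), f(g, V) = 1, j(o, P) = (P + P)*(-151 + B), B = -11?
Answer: sqrt(10340133)/9 ≈ 357.29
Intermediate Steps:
j(o, P) = -324*P (j(o, P) = (P + P)*(-151 - 11) = (2*P)*(-162) = -324*P)
p(d) = -d/27 (p(d) = 2*(d/(-6))/9 = 2*(d*(-1/6))/9 = 2*(-d/6)/9 = -d/27)
sqrt((251*(-324) + p(f(-1, 4))) + j(m, -645)) = sqrt((251*(-324) - 1/27*1) - 324*(-645)) = sqrt((-81324 - 1/27) + 208980) = sqrt(-2195749/27 + 208980) = sqrt(3446711/27) = sqrt(10340133)/9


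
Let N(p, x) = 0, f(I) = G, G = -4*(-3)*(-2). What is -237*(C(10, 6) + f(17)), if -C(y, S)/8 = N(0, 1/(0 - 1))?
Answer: 5688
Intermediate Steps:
G = -24 (G = 12*(-2) = -24)
f(I) = -24
C(y, S) = 0 (C(y, S) = -8*0 = 0)
-237*(C(10, 6) + f(17)) = -237*(0 - 24) = -237*(-24) = 5688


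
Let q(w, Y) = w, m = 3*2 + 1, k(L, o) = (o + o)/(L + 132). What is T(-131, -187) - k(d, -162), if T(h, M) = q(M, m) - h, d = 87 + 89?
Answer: -4231/77 ≈ -54.948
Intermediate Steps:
d = 176
k(L, o) = 2*o/(132 + L) (k(L, o) = (2*o)/(132 + L) = 2*o/(132 + L))
m = 7 (m = 6 + 1 = 7)
T(h, M) = M - h
T(-131, -187) - k(d, -162) = (-187 - 1*(-131)) - 2*(-162)/(132 + 176) = (-187 + 131) - 2*(-162)/308 = -56 - 2*(-162)/308 = -56 - 1*(-81/77) = -56 + 81/77 = -4231/77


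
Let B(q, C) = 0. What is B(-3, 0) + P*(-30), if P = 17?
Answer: -510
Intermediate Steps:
B(-3, 0) + P*(-30) = 0 + 17*(-30) = 0 - 510 = -510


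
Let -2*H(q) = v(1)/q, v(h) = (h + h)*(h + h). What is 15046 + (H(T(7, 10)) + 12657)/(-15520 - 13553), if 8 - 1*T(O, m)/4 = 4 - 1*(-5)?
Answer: 874839401/58146 ≈ 15046.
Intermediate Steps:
v(h) = 4*h**2 (v(h) = (2*h)*(2*h) = 4*h**2)
T(O, m) = -4 (T(O, m) = 32 - 4*(4 - 1*(-5)) = 32 - 4*(4 + 5) = 32 - 4*9 = 32 - 36 = -4)
H(q) = -2/q (H(q) = -4*1**2/(2*q) = -4*1/(2*q) = -2/q)
15046 + (H(T(7, 10)) + 12657)/(-15520 - 13553) = 15046 + (-2/(-4) + 12657)/(-15520 - 13553) = 15046 + (-2*(-1/4) + 12657)/(-29073) = 15046 + (1/2 + 12657)*(-1/29073) = 15046 + (25315/2)*(-1/29073) = 15046 - 25315/58146 = 874839401/58146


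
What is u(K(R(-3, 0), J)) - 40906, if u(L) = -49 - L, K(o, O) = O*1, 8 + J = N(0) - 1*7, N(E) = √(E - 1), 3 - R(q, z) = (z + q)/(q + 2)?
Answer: -40940 - I ≈ -40940.0 - 1.0*I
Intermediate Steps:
R(q, z) = 3 - (q + z)/(2 + q) (R(q, z) = 3 - (z + q)/(q + 2) = 3 - (q + z)/(2 + q))
N(E) = √(-1 + E)
J = -15 + I (J = -8 + (√(-1 + 0) - 1*7) = -8 + (√(-1) - 7) = -8 + (I - 7) = -8 + (-7 + I) = -15 + I ≈ -15.0 + 1.0*I)
K(o, O) = O
u(K(R(-3, 0), J)) - 40906 = (-49 - (-15 + I)) - 40906 = (-49 + (15 - I)) - 40906 = (-34 - I) - 40906 = -40940 - I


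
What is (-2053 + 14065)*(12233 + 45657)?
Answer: 695374680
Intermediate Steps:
(-2053 + 14065)*(12233 + 45657) = 12012*57890 = 695374680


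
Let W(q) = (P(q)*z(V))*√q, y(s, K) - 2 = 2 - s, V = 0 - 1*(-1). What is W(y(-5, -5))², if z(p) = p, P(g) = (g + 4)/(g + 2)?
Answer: 1521/121 ≈ 12.570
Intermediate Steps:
P(g) = (4 + g)/(2 + g)
V = 1 (V = 0 + 1 = 1)
y(s, K) = 4 - s (y(s, K) = 2 + (2 - s) = 4 - s)
W(q) = √q*(4 + q)/(2 + q) (W(q) = (((4 + q)/(2 + q))*1)*√q = ((4 + q)/(2 + q))*√q = √q*(4 + q)/(2 + q))
W(y(-5, -5))² = (√(4 - 1*(-5))*(4 + (4 - 1*(-5)))/(2 + (4 - 1*(-5))))² = (√(4 + 5)*(4 + (4 + 5))/(2 + (4 + 5)))² = (√9*(4 + 9)/(2 + 9))² = (3*13/11)² = (3*(1/11)*13)² = (39/11)² = 1521/121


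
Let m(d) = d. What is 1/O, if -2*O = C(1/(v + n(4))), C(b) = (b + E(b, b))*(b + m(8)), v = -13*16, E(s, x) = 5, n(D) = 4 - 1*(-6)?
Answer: -78408/1565587 ≈ -0.050082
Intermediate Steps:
n(D) = 10 (n(D) = 4 + 6 = 10)
v = -208
C(b) = (5 + b)*(8 + b) (C(b) = (b + 5)*(b + 8) = (5 + b)*(8 + b))
O = -1565587/78408 (O = -(40 + (1/(-208 + 10))² + 13/(-208 + 10))/2 = -(40 + (1/(-198))² + 13/(-198))/2 = -(40 + (-1/198)² + 13*(-1/198))/2 = -(40 + 1/39204 - 13/198)/2 = -½*1565587/39204 = -1565587/78408 ≈ -19.967)
1/O = 1/(-1565587/78408) = -78408/1565587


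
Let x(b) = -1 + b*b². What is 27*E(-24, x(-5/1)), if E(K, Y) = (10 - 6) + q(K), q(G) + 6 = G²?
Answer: 15498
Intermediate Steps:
q(G) = -6 + G²
x(b) = -1 + b³
E(K, Y) = -2 + K² (E(K, Y) = (10 - 6) + (-6 + K²) = 4 + (-6 + K²) = -2 + K²)
27*E(-24, x(-5/1)) = 27*(-2 + (-24)²) = 27*(-2 + 576) = 27*574 = 15498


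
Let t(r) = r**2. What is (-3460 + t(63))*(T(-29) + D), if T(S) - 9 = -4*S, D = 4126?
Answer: 2163759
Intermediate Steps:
T(S) = 9 - 4*S
(-3460 + t(63))*(T(-29) + D) = (-3460 + 63**2)*((9 - 4*(-29)) + 4126) = (-3460 + 3969)*((9 + 116) + 4126) = 509*(125 + 4126) = 509*4251 = 2163759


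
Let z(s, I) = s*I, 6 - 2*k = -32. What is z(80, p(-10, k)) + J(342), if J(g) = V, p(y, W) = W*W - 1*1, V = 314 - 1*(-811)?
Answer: 29925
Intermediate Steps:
k = 19 (k = 3 - ½*(-32) = 3 + 16 = 19)
V = 1125 (V = 314 + 811 = 1125)
p(y, W) = -1 + W² (p(y, W) = W² - 1 = -1 + W²)
J(g) = 1125
z(s, I) = I*s
z(80, p(-10, k)) + J(342) = (-1 + 19²)*80 + 1125 = (-1 + 361)*80 + 1125 = 360*80 + 1125 = 28800 + 1125 = 29925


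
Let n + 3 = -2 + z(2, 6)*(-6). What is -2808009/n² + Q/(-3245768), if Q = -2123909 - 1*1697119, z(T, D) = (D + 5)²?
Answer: -104004961953/25506056386 ≈ -4.0777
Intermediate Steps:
z(T, D) = (5 + D)²
Q = -3821028 (Q = -2123909 - 1697119 = -3821028)
n = -731 (n = -3 + (-2 + (5 + 6)²*(-6)) = -3 + (-2 + 11²*(-6)) = -3 + (-2 + 121*(-6)) = -3 + (-2 - 726) = -3 - 728 = -731)
-2808009/n² + Q/(-3245768) = -2808009/((-731)²) - 3821028/(-3245768) = -2808009/534361 - 3821028*(-1/3245768) = -2808009*1/534361 + 955257/811442 = -165177/31433 + 955257/811442 = -104004961953/25506056386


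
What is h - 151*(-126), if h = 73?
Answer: 19099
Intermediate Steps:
h - 151*(-126) = 73 - 151*(-126) = 73 + 19026 = 19099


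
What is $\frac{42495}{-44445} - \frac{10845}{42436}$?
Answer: $- \frac{152354923}{125737868} \approx -1.2117$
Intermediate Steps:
$\frac{42495}{-44445} - \frac{10845}{42436} = 42495 \left(- \frac{1}{44445}\right) - \frac{10845}{42436} = - \frac{2833}{2963} - \frac{10845}{42436} = - \frac{152354923}{125737868}$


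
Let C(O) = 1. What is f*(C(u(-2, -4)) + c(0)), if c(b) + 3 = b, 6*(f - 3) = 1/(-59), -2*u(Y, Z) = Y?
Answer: -1061/177 ≈ -5.9943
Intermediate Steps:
u(Y, Z) = -Y/2
f = 1061/354 (f = 3 + (⅙)/(-59) = 3 + (⅙)*(-1/59) = 3 - 1/354 = 1061/354 ≈ 2.9972)
c(b) = -3 + b
f*(C(u(-2, -4)) + c(0)) = 1061*(1 + (-3 + 0))/354 = 1061*(1 - 3)/354 = (1061/354)*(-2) = -1061/177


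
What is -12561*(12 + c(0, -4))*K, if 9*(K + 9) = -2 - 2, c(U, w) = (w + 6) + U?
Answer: 4982530/3 ≈ 1.6608e+6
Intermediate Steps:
c(U, w) = 6 + U + w (c(U, w) = (6 + w) + U = 6 + U + w)
K = -85/9 (K = -9 + (-2 - 2)/9 = -9 + (1/9)*(-4) = -9 - 4/9 = -85/9 ≈ -9.4444)
-12561*(12 + c(0, -4))*K = -12561*(12 + (6 + 0 - 4))*(-85)/9 = -12561*(12 + 2)*(-85)/9 = -175854*(-85)/9 = -12561*(-1190/9) = 4982530/3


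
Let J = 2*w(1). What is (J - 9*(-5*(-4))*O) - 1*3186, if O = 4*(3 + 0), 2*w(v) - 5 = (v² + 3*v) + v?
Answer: -5336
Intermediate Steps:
w(v) = 5/2 + v²/2 + 2*v (w(v) = 5/2 + ((v² + 3*v) + v)/2 = 5/2 + (v² + 4*v)/2 = 5/2 + (v²/2 + 2*v) = 5/2 + v²/2 + 2*v)
O = 12 (O = 4*3 = 12)
J = 10 (J = 2*(5/2 + (½)*1² + 2*1) = 2*(5/2 + (½)*1 + 2) = 2*(5/2 + ½ + 2) = 2*5 = 10)
(J - 9*(-5*(-4))*O) - 1*3186 = (10 - 9*(-5*(-4))*12) - 1*3186 = (10 - 180*12) - 3186 = (10 - 9*240) - 3186 = (10 - 2160) - 3186 = -2150 - 3186 = -5336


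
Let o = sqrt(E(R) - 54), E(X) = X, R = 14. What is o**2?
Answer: -40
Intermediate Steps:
o = 2*I*sqrt(10) (o = sqrt(14 - 54) = sqrt(-40) = 2*I*sqrt(10) ≈ 6.3246*I)
o**2 = (2*I*sqrt(10))**2 = -40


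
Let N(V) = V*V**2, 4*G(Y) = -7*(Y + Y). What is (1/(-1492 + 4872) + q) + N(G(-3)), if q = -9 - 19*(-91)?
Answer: 19452747/6760 ≈ 2877.6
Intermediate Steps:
G(Y) = -7*Y/2 (G(Y) = (-7*(Y + Y))/4 = (-14*Y)/4 = -7*Y/2)
N(V) = V**3
q = 1720 (q = -9 + 1729 = 1720)
(1/(-1492 + 4872) + q) + N(G(-3)) = (1/(-1492 + 4872) + 1720) + (-7/2*(-3))**3 = (1/3380 + 1720) + (21/2)**3 = (1/3380 + 1720) + 9261/8 = 5813601/3380 + 9261/8 = 19452747/6760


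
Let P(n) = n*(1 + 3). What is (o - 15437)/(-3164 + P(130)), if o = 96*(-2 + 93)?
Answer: 6701/2644 ≈ 2.5344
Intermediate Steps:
P(n) = 4*n (P(n) = n*4 = 4*n)
o = 8736 (o = 96*91 = 8736)
(o - 15437)/(-3164 + P(130)) = (8736 - 15437)/(-3164 + 4*130) = -6701/(-3164 + 520) = -6701/(-2644) = -6701*(-1/2644) = 6701/2644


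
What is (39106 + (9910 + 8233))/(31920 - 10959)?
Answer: 6361/2329 ≈ 2.7312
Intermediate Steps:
(39106 + (9910 + 8233))/(31920 - 10959) = (39106 + 18143)/20961 = 57249*(1/20961) = 6361/2329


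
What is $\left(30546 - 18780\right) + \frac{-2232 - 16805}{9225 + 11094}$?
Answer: $\frac{239054317}{20319} \approx 11765.0$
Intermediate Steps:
$\left(30546 - 18780\right) + \frac{-2232 - 16805}{9225 + 11094} = 11766 - \frac{19037}{20319} = \frac{239054317}{20319}$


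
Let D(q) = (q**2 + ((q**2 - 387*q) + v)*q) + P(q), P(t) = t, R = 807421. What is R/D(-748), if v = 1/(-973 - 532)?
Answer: -1215168605/954889816672 ≈ -0.0012726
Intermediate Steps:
v = -1/1505 (v = 1/(-1505) = -1/1505 ≈ -0.00066445)
D(q) = q + q**2 + q*(-1/1505 + q**2 - 387*q) (D(q) = (q**2 + ((q**2 - 387*q) - 1/1505)*q) + q = (q**2 + (-1/1505 + q**2 - 387*q)*q) + q = (q**2 + q*(-1/1505 + q**2 - 387*q)) + q = q + q**2 + q*(-1/1505 + q**2 - 387*q))
R/D(-748) = 807421/(((1/1505)*(-748)*(1504 - 580930*(-748) + 1505*(-748)**2))) = 807421/(((1/1505)*(-748)*(1504 + 434535640 + 1505*559504))) = 807421/(((1/1505)*(-748)*(1504 + 434535640 + 842053520))) = 807421/(((1/1505)*(-748)*1276590664)) = 807421/(-954889816672/1505) = 807421*(-1505/954889816672) = -1215168605/954889816672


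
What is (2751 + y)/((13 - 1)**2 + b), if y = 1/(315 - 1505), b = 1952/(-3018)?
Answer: 4939996701/257420800 ≈ 19.190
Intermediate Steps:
b = -976/1509 (b = 1952*(-1/3018) = -976/1509 ≈ -0.64679)
y = -1/1190 (y = 1/(-1190) = -1/1190 ≈ -0.00084034)
(2751 + y)/((13 - 1)**2 + b) = (2751 - 1/1190)/((13 - 1)**2 - 976/1509) = 3273689/(1190*(12**2 - 976/1509)) = 3273689/(1190*(144 - 976/1509)) = 3273689/(1190*(216320/1509)) = (3273689/1190)*(1509/216320) = 4939996701/257420800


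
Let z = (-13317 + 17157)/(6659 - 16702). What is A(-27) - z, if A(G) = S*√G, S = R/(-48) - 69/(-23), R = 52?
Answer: 3840/10043 + 23*I*√3/4 ≈ 0.38236 + 9.9593*I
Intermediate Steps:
S = 23/12 (S = 52/(-48) - 69/(-23) = 52*(-1/48) - 69*(-1/23) = -13/12 + 3 = 23/12 ≈ 1.9167)
z = -3840/10043 (z = 3840/(-10043) = 3840*(-1/10043) = -3840/10043 ≈ -0.38236)
A(G) = 23*√G/12
A(-27) - z = 23*√(-27)/12 - 1*(-3840/10043) = 23*(3*I*√3)/12 + 3840/10043 = 23*I*√3/4 + 3840/10043 = 3840/10043 + 23*I*√3/4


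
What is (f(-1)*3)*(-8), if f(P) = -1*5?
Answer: 120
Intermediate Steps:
f(P) = -5
(f(-1)*3)*(-8) = -5*3*(-8) = -15*(-8) = 120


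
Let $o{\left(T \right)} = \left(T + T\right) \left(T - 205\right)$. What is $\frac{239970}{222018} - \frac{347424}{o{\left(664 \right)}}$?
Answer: $\frac{240068791}{469901097} \approx 0.51089$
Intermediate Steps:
$o{\left(T \right)} = 2 T \left(-205 + T\right)$
$\frac{239970}{222018} - \frac{347424}{o{\left(664 \right)}} = \frac{239970}{222018} - \frac{347424}{2 \cdot 664 \left(-205 + 664\right)} = 239970 \cdot \frac{1}{222018} - \frac{347424}{2 \cdot 664 \cdot 459} = \frac{39995}{37003} - \frac{347424}{609552} = \frac{39995}{37003} - \frac{7238}{12699} = \frac{240068791}{469901097}$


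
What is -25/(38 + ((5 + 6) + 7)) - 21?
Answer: -1201/56 ≈ -21.446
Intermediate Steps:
-25/(38 + ((5 + 6) + 7)) - 21 = -25/(38 + (11 + 7)) - 21 = -25/(38 + 18) - 21 = -25/56 - 21 = -1201/56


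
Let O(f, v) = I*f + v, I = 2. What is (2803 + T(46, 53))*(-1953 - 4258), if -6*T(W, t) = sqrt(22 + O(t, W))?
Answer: -17409433 + 6211*sqrt(174)/6 ≈ -1.7396e+7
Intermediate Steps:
O(f, v) = v + 2*f (O(f, v) = 2*f + v = v + 2*f)
T(W, t) = -sqrt(22 + W + 2*t)/6 (T(W, t) = -sqrt(22 + (W + 2*t))/6 = -sqrt(22 + W + 2*t)/6)
(2803 + T(46, 53))*(-1953 - 4258) = (2803 - sqrt(22 + 46 + 2*53)/6)*(-1953 - 4258) = (2803 - sqrt(22 + 46 + 106)/6)*(-6211) = (2803 - sqrt(174)/6)*(-6211) = -17409433 + 6211*sqrt(174)/6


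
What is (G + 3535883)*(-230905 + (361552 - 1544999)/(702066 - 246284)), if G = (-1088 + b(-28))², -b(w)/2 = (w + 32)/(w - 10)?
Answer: -179294974663422499959/164537302 ≈ -1.0897e+12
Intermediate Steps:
b(w) = -2*(32 + w)/(-10 + w) (b(w) = -2*(w + 32)/(w - 10) = -2*(32 + w)/(-10 + w))
G = 427166224/361 (G = (-1088 + 2*(-32 - 1*(-28))/(-10 - 28))² = (-1088 + 2*(-32 + 28)/(-38))² = (-1088 + 2*(-1/38)*(-4))² = (-1088 + 4/19)² = (-20668/19)² = 427166224/361 ≈ 1.1833e+6)
(G + 3535883)*(-230905 + (361552 - 1544999)/(702066 - 246284)) = (427166224/361 + 3535883)*(-230905 + (361552 - 1544999)/(702066 - 246284)) = 1703619987*(-230905 - 1183447/455782)/361 = (1703619987/361)*(-105243526157/455782) = -179294974663422499959/164537302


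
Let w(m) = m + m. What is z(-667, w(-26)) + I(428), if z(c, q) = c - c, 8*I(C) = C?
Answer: 107/2 ≈ 53.500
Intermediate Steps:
I(C) = C/8
w(m) = 2*m
z(c, q) = 0
z(-667, w(-26)) + I(428) = 0 + (1/8)*428 = 0 + 107/2 = 107/2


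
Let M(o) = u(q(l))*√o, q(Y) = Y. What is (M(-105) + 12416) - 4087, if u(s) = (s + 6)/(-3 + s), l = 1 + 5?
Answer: 8329 + 4*I*√105 ≈ 8329.0 + 40.988*I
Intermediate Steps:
l = 6
u(s) = (6 + s)/(-3 + s)
M(o) = 4*√o (M(o) = ((6 + 6)/(-3 + 6))*√o = (12/3)*√o = ((⅓)*12)*√o = 4*√o)
(M(-105) + 12416) - 4087 = (4*√(-105) + 12416) - 4087 = (4*(I*√105) + 12416) - 4087 = (4*I*√105 + 12416) - 4087 = (12416 + 4*I*√105) - 4087 = 8329 + 4*I*√105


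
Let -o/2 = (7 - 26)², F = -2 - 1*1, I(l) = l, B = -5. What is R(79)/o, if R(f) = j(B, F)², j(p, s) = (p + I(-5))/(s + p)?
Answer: -25/11552 ≈ -0.0021641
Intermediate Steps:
F = -3 (F = -2 - 1 = -3)
j(p, s) = (-5 + p)/(p + s) (j(p, s) = (p - 5)/(s + p) = (-5 + p)/(p + s))
o = -722 (o = -2*(7 - 26)² = -2*(-19)² = -2*361 = -722)
R(f) = 25/16 (R(f) = ((-5 - 5)/(-5 - 3))² = (-10/(-8))² = (-⅛*(-10))² = (5/4)² = 25/16)
R(79)/o = (25/16)/(-722) = (25/16)*(-1/722) = -25/11552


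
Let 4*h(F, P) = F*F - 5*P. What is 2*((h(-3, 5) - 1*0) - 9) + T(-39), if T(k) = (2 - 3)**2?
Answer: -25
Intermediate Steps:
h(F, P) = -5*P/4 + F**2/4 (h(F, P) = (F*F - 5*P)/4 = (F**2 - 5*P)/4 = -5*P/4 + F**2/4)
T(k) = 1 (T(k) = (-1)**2 = 1)
2*((h(-3, 5) - 1*0) - 9) + T(-39) = 2*(((-5/4*5 + (1/4)*(-3)**2) - 1*0) - 9) + 1 = 2*(((-25/4 + (1/4)*9) + 0) - 9) + 1 = 2*(((-25/4 + 9/4) + 0) - 9) + 1 = 2*((-4 + 0) - 9) + 1 = 2*(-4 - 9) + 1 = 2*(-13) + 1 = -26 + 1 = -25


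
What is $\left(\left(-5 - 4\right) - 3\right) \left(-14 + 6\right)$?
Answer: $96$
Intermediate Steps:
$\left(\left(-5 - 4\right) - 3\right) \left(-14 + 6\right) = \left(-9 - 3\right) \left(-8\right) = \left(-12\right) \left(-8\right) = 96$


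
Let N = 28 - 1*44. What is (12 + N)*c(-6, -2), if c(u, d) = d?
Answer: 8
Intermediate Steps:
N = -16 (N = 28 - 44 = -16)
(12 + N)*c(-6, -2) = (12 - 16)*(-2) = -4*(-2) = 8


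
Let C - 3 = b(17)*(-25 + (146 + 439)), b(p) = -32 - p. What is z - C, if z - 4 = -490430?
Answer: -462989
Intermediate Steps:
z = -490426 (z = 4 - 490430 = -490426)
C = -27437 (C = 3 + (-32 - 1*17)*(-25 + (146 + 439)) = 3 + (-32 - 17)*(-25 + 585) = 3 - 49*560 = 3 - 27440 = -27437)
z - C = -490426 - 1*(-27437) = -490426 + 27437 = -462989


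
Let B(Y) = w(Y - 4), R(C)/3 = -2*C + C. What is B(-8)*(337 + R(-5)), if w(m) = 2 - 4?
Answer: -704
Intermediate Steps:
w(m) = -2
R(C) = -3*C (R(C) = 3*(-2*C + C) = 3*(-C) = -3*C)
B(Y) = -2
B(-8)*(337 + R(-5)) = -2*(337 - 3*(-5)) = -2*(337 + 15) = -2*352 = -704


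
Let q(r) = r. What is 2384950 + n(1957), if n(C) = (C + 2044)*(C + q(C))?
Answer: 18044864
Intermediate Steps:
n(C) = 2*C*(2044 + C) (n(C) = (C + 2044)*(C + C) = (2044 + C)*(2*C) = 2*C*(2044 + C))
2384950 + n(1957) = 2384950 + 2*1957*(2044 + 1957) = 2384950 + 2*1957*4001 = 2384950 + 15659914 = 18044864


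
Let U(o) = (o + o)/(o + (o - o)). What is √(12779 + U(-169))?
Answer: √12781 ≈ 113.05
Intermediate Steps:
U(o) = 2 (U(o) = (2*o)/(o + 0) = (2*o)/o = 2)
√(12779 + U(-169)) = √(12779 + 2) = √12781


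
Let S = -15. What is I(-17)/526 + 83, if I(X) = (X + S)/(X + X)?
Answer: 371101/4471 ≈ 83.002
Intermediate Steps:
I(X) = (-15 + X)/(2*X) (I(X) = (X - 15)/(X + X) = (-15 + X)/((2*X)) = (-15 + X)*(1/(2*X)) = (-15 + X)/(2*X))
I(-17)/526 + 83 = ((½)*(-15 - 17)/(-17))/526 + 83 = ((½)*(-1/17)*(-32))*(1/526) + 83 = (16/17)*(1/526) + 83 = 8/4471 + 83 = 371101/4471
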